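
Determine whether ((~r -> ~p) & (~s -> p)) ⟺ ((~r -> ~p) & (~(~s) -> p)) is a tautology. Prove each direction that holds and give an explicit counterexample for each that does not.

[⇒] This fails. Under s = T, r = F, p = F, the left side is true but the right side is false.

[⇐] This fails. Under s = F, r = F, p = F, the left side is false but the right side is true.

Both directions fail.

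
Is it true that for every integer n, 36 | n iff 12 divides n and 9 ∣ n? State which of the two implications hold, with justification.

(⇒) If 36 ∣ n, write n = 36q. Since 36 = 3·12, n = 12·(3q), so 12 ∣ n; and since 36 = 4·9, n = 9·(4q), so 9 ∣ n.

(⇐) Suppose 12 ∣ n and 9 ∣ n. Any common multiple of 12 and 9 is a multiple of their lcm; here lcm(12, 9) = 12·9/gcd(12, 9) = 108/3 = 36, so 36 ∣ n.

Equivalent; both directions hold.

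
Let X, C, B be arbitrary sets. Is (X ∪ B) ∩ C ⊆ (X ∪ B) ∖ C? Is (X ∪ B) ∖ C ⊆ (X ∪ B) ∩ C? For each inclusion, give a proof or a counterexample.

Both inclusions fail.

Forward inclusion. This inclusion fails. Take X = {1}, C = {1}, B = ∅; then 1 ∈ (X ∪ B) ∩ C but 1 ∉ (X ∪ B) ∖ C.

Reverse inclusion. This inclusion fails. Take X = {1}, C = ∅, B = ∅; then 1 ∈ (X ∪ B) ∖ C but 1 ∉ (X ∪ B) ∩ C.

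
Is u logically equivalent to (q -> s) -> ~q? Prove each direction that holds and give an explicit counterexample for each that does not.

Forward direction. This fails. Under q = T, u = T, s = T, the left side is true but the right side is false.

Converse. This fails. Under q = F, u = F, s = F, the left side is false but the right side is true.

Neither implication holds.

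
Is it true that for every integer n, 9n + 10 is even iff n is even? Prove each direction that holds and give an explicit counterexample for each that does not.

Equivalent; both directions hold.

(⟹) Suppose 9n + 10 is even. Since 9 is odd, 9n and n have the same parity, so 9n + 10 ≡ n + 10 (mod 2). As 10 is even, 9n + 10 is even exactly when n is even. Thus n is even.

(⟸) Conversely, suppose n is even; write n = 2j. Then 9n + 10 = 9·(2j) + 10 = 2·9j + 10, which is even.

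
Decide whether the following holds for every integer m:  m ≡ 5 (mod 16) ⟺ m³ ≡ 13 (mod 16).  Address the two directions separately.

The biconditional holds.

(⇐) Suppose m³ ≡ 13 (mod 16). The only residue r in {0, …, 15} with r³ ≡ 13 (mod 16) is r = 5, so m ≡ 5 (mod 16).

(⇒) Suppose m ≡ 5 (mod 16). Write m = 16j + 5. Then (16j + 5)³ = 4096j³ + 3840j² + 1200j + 125 = 16(256j³ + 240j² + 75j + 7) + 13, so m³ ≡ 13 (mod 16).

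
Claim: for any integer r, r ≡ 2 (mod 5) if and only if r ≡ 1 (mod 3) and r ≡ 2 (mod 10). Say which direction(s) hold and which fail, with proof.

The forward direction fails; the converse holds.

[⇒] This fails: r = 2 gives 2 ≡ 2 (mod 5) but 2 ≡ 2 (mod 3), so the conjunction on the right does not hold.

[⇐] Conversely, if r ≡ 1 (mod 3) and r ≡ 2 (mod 10), then by the Chinese remainder theorem r ≡ 22 (mod 30). Since 22 ≡ 2 (mod 5) and 5 ∣ 30, we get r ≡ 2 (mod 5).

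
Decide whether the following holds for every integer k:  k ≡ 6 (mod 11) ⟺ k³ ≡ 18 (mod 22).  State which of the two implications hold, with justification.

(⟹) This fails: take k = 17. Then 17 ≡ 6 (mod 11), but 17³ = 4913 ≡ 7 (mod 22), not 18.

(⟸) Conversely, the residues r modulo 22 with r³ ≡ 18 (mod 22) are exactly {6}, and each is ≡ 6 (mod 11).

Only the reverse direction holds.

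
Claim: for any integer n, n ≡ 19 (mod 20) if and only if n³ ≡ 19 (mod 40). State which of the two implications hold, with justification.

Only the converse holds.

Converse. The residues r modulo 40 with r³ ≡ 19 (mod 40) are exactly {19}, and each is ≡ 19 (mod 20).

Forward direction. This fails: take n = 39. Then 39 ≡ 19 (mod 20), but 39³ = 59319 ≡ 39 (mod 40), not 19.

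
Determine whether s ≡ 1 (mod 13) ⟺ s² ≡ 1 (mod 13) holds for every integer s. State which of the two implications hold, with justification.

(⟹) Suppose s ≡ 1 (mod 13). Write s = 13j + 1. Then (13j + 1)² = 169j² + 26j + 1 = 13(13j² + 2j) + 1, so s² ≡ 1 (mod 13).

(⟸) This fails: take s = 12. Then 12² = 144 ≡ 1 (mod 13), yet 12 ≡ 12 (mod 13), not 1.

(⇒) holds; (⇐) fails.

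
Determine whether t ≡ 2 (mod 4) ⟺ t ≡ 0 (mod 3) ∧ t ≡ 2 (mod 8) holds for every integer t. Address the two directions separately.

Forward direction. This fails: t = 2 gives 2 ≡ 2 (mod 4) but 2 ≡ 2 (mod 3), so the conjunction on the right does not hold.

Converse. If t ≡ 0 (mod 3) and t ≡ 2 (mod 8), then by the Chinese remainder theorem t ≡ 18 (mod 24). Since 18 ≡ 2 (mod 4) and 4 ∣ 24, we get t ≡ 2 (mod 4).

Not equivalent: only (⇐) holds.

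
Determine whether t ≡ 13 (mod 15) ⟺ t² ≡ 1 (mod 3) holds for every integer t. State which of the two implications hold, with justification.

(←) This fails: take t = 1. Then 1² = 1 ≡ 1 (mod 3), yet 1 ≡ 1 (mod 15), not 13.

(→) Suppose t ≡ 13 (mod 15). Then t² ≡ 13² = 169 (mod 15), and since 3 ∣ 15, also t² ≡ 1 (mod 3).

Not equivalent: only (⇒) holds.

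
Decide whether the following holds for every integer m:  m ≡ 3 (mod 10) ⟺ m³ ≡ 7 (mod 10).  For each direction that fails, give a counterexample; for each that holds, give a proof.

Both directions hold; the statement is true.

(⟸) Suppose m³ ≡ 7 (mod 10). The only residue r in {0, …, 9} with r³ ≡ 7 (mod 10) is r = 3, so m ≡ 3 (mod 10).

(⟹) Suppose m ≡ 3 (mod 10). Write m = 10j + 3. Then (10j + 3)³ = 1000j³ + 900j² + 270j + 27 = 10(100j³ + 90j² + 27j + 2) + 7, so m³ ≡ 7 (mod 10).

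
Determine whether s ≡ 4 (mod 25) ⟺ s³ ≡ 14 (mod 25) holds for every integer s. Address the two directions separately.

The biconditional holds.

[⇒] Suppose s ≡ 4 (mod 25). Write s = 25j + 4. Then (25j + 4)³ = 15625j³ + 7500j² + 1200j + 64 = 25(625j³ + 300j² + 48j + 2) + 14, so s³ ≡ 14 (mod 25).

[⇐] Conversely, suppose s³ ≡ 14 (mod 25). The only residue r in {0, …, 24} with r³ ≡ 14 (mod 25) is r = 4, so s ≡ 4 (mod 25).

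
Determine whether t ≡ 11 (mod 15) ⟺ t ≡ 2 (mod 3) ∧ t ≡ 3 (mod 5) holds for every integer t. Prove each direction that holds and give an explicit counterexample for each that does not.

(⇒) This fails: t = 11 gives 11 ≡ 11 (mod 15) but 11 ≡ 1 (mod 5), so the conjunction on the right does not hold.

(⇐) This fails: t = 8 satisfies both congruences on the right (8 ≡ 2 mod 3 and 8 ≡ 3 mod 5) yet 8 ≡ 8 (mod 15), not 11.

Neither direction holds.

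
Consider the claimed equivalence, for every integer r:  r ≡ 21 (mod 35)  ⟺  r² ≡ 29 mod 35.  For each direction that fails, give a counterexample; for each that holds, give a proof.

Neither implication holds.

[⇒] This fails: take r = 21. Then 21 ≡ 21 (mod 35), but 21² = 441 ≡ 21 (mod 35), not 29.

[⇐] This fails: take r = 8. Then 8² = 64 ≡ 29 (mod 35), yet 8 ≡ 8 (mod 35), not 21.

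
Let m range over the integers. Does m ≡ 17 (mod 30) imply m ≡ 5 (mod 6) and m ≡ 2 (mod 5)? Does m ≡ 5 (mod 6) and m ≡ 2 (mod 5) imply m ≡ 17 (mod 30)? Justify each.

(⇒) Suppose m ≡ 17 (mod 30); write m = 30j + 17. Since 6 ∣ 30, reducing mod 6 gives m ≡ 17 ≡ 5 (mod 6); since 5 ∣ 30, reducing mod 5 gives m ≡ 17 ≡ 2 (mod 5).

(⇐) Conversely, if m ≡ 5 (mod 6) and m ≡ 2 (mod 5), then by the Chinese remainder theorem m ≡ 17 (mod 30). This is exactly m ≡ 17 (mod 30).

Both directions hold.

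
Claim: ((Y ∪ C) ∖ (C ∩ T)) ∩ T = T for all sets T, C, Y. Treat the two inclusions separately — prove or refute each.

Forward inclusion. Let x ∈ ((Y ∪ C) ∖ (C ∩ T)) ∩ T. Then x ∈ T ∩ Y and x ∉ C, from which x ∈ T.

Reverse inclusion. This inclusion fails. Take T = {1}, C = ∅, Y = ∅; then 1 ∈ T but 1 ∉ ((Y ∪ C) ∖ (C ∩ T)) ∩ T.

(⊆) holds; (⊇) fails.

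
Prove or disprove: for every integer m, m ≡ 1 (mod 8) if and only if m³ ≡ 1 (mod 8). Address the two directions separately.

The biconditional holds.

Converse. Suppose m³ ≡ 1 (mod 8). The only residue r in {0, …, 7} with r³ ≡ 1 (mod 8) is r = 1, so m ≡ 1 (mod 8).

Forward direction. Suppose m ≡ 1 (mod 8). Write m = 8j + 1. Then (8j + 1)³ = 512j³ + 192j² + 24j + 1 = 8(64j³ + 24j² + 3j) + 1, so m³ ≡ 1 (mod 8).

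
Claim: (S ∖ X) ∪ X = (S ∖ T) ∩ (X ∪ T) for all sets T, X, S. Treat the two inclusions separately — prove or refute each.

(⟸) Let x ∈ (S ∖ T) ∩ (X ∪ T). Then x ∈ X ∩ S and x ∉ T, from which x ∈ (S ∖ X) ∪ X.

(⟹) This inclusion fails. Take T = ∅, X = {1}, S = ∅; then 1 ∈ (S ∖ X) ∪ X but 1 ∉ (S ∖ T) ∩ (X ∪ T).

The sets are not equal: only the reverse inclusion holds.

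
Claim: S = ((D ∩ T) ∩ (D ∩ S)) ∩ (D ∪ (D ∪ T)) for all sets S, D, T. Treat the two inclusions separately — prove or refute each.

(⊆) This inclusion fails. Take S = {1}, D = ∅, T = ∅; then 1 ∈ S but 1 ∉ ((D ∩ T) ∩ (D ∩ S)) ∩ (D ∪ (D ∪ T)).

(⊇) Let x ∈ ((D ∩ T) ∩ (D ∩ S)) ∩ (D ∪ (D ∪ T)). Then x ∈ S ∩ D ∩ T, from which x ∈ S.

Only the reverse inclusion holds.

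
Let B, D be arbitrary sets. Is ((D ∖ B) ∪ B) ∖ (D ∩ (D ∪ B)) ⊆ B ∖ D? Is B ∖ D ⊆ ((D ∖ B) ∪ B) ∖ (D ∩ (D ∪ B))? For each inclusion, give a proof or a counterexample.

Forward inclusion. Let x ∈ ((D ∖ B) ∪ B) ∖ (D ∩ (D ∪ B)). Then x ∈ B and x ∉ D, from which x ∈ B ∖ D.

Reverse inclusion. Let x ∈ B ∖ D. Then x ∈ B and x ∉ D, from which x ∈ ((D ∖ B) ∪ B) ∖ (D ∩ (D ∪ B)).

Both inclusions hold.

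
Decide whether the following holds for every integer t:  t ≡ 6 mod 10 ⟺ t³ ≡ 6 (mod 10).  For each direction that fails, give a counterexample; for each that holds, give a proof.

Forward direction. Suppose t ≡ 6 mod 10. Write t = 10j + 6. Then (10j + 6)³ = 1000j³ + 1800j² + 1080j + 216 = 10(100j³ + 180j² + 108j + 21) + 6, so t³ ≡ 6 (mod 10).

Converse. Suppose t³ ≡ 6 (mod 10). The only residue r in {0, …, 9} with r³ ≡ 6 (mod 10) is r = 6, so t ≡ 6 (mod 10).

Both directions hold.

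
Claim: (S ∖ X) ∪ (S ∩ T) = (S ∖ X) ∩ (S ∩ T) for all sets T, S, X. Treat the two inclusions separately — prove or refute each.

The sets are not equal: only the reverse inclusion holds.

(⟹) This inclusion fails. Take T = ∅, S = {1}, X = ∅; then 1 ∈ (S ∖ X) ∪ (S ∩ T) but 1 ∉ (S ∖ X) ∩ (S ∩ T).

(⟸) Let x ∈ (S ∖ X) ∩ (S ∩ T). Then x ∈ T ∩ S and x ∉ X, from which x ∈ (S ∖ X) ∪ (S ∩ T).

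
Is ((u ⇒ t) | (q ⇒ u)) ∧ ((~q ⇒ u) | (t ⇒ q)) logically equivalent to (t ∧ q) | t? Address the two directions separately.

(⇒) fails and (⇐) fails.

[⇒] This fails. Under q = F, u = F, t = F, the left side is true but the right side is false.

[⇐] This fails. Under q = F, u = F, t = T, the left side is false but the right side is true.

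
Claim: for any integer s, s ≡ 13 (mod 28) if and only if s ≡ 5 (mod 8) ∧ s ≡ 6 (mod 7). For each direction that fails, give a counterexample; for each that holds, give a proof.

(⇒) fails; (⇐) holds.

(⟸) If s ≡ 5 (mod 8) and s ≡ 6 (mod 7), then by the Chinese remainder theorem s ≡ 13 (mod 56). Since 13 ≡ 13 (mod 28) and 28 ∣ 56, we get s ≡ 13 (mod 28).

(⟹) This fails: s = 41 gives 41 ≡ 13 (mod 28) but 41 ≡ 1 (mod 8), so the conjunction on the right does not hold.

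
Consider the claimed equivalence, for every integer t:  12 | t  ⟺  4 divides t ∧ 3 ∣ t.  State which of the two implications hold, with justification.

(→) If 12 ∣ t, write t = 12q. Since 12 = 3·4, t = 4·(3q), so 4 ∣ t; and since 12 = 4·3, t = 3·(4q), so 3 ∣ t.

(←) Suppose 4 ∣ t and 3 ∣ t. Any common multiple of 4 and 3 is a multiple of their lcm; here gcd(4, 3) = 1, so lcm(4, 3) = 4·3 = 12, so 12 ∣ t.

The biconditional holds.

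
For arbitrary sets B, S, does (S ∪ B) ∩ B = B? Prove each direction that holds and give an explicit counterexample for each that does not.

(⊆) Let x ∈ (S ∪ B) ∩ B. Then either x ∈ B and x ∉ S; or x ∈ B ∩ S. In each case x ∈ B, so (S ∪ B) ∩ B ⊆ B.

(⊇) Let x ∈ B. Then either x ∈ B and x ∉ S; or x ∈ B ∩ S. In each case x ∈ (S ∪ B) ∩ B, so B ⊆ (S ∪ B) ∩ B.

Both inclusions hold.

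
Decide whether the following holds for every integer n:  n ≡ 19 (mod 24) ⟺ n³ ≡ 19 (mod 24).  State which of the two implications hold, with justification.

Both directions hold; the statement is true.

(→) Suppose n ≡ 19 (mod 24). Write n = 24j + 19. Then (24j + 19)³ = 13824j³ + 32832j² + 25992j + 6859 = 24(576j³ + 1368j² + 1083j + 285) + 19, so n³ ≡ 19 (mod 24).

(←) Conversely, suppose n³ ≡ 19 (mod 24). The only residue r in {0, …, 23} with r³ ≡ 19 (mod 24) is r = 19, so n ≡ 19 (mod 24).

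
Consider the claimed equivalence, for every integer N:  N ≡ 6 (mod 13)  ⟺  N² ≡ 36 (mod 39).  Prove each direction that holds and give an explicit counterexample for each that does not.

[⇒] This fails: take N = 19. Then 19 ≡ 6 (mod 13), but 19² = 361 ≡ 10 (mod 39), not 36.

[⇐] This fails: take N = 33. Then 33² = 1089 ≡ 36 (mod 39), yet 33 ≡ 7 (mod 13), not 6.

Both directions fail.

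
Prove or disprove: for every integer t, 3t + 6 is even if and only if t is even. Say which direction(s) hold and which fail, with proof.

(⟸) Suppose t is even; write t = 2j. Then 3t + 6 = 3·(2j) + 6 = 2·3j + 6, which is even.

(⟹) Suppose 3t + 6 is even. Since 3 is odd, 3t and t have the same parity, so 3t + 6 ≡ t + 6 (mod 2). As 6 is even, 3t + 6 is even exactly when t is even. Thus t is even.

Both implications hold.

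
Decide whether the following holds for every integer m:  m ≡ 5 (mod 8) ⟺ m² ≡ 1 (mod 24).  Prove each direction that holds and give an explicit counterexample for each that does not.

(⇒) fails and (⇐) fails.

Forward direction. This fails: take m = 21. Then 21 ≡ 5 (mod 8), but 21² = 441 ≡ 9 (mod 24), not 1.

Converse. This fails: take m = 1. Then 1² = 1 ≡ 1 (mod 24), yet 1 ≡ 1 (mod 8), not 5.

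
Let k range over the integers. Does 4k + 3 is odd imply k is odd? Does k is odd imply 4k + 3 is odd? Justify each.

The forward direction fails; the converse holds.

Forward direction. This fails: take k = 4. Then 4k + 3 = 19, which is odd, yet k = 4 is even, not odd.

Converse. Suppose k is odd. Since 4 is even, 4k is even for every k, so 4k + 3 has the same parity as 3, which is odd. Hence 4k + 3 is odd.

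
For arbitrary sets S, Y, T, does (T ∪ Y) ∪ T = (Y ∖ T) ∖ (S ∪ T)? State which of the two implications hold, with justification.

(⟹) This inclusion fails. Take S = {1}, Y = {1}, T = ∅; then 1 ∈ (T ∪ Y) ∪ T but 1 ∉ (Y ∖ T) ∖ (S ∪ T).

(⟸) Let x ∈ (Y ∖ T) ∖ (S ∪ T). Then x ∈ Y and x ∉ S, T, from which x ∈ (T ∪ Y) ∪ T.

(⊆) fails; (⊇) holds.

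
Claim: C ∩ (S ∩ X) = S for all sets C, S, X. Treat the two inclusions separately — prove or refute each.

Forward inclusion. Let x ∈ C ∩ (S ∩ X). Then x ∈ C ∩ S ∩ X, from which x ∈ S.

Reverse inclusion. This inclusion fails. Take C = ∅, S = {1}, X = ∅; then 1 ∈ S but 1 ∉ C ∩ (S ∩ X).

Only the forward inclusion holds.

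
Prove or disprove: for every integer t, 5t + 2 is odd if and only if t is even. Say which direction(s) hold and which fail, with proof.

[⇒] This fails: t = 3 gives 5t + 2 = 17, which is odd, but 3 is odd, not even.

[⇐] This also fails: t = 6 is even, but 5t + 2 = 32 is even, not odd.

Neither direction holds.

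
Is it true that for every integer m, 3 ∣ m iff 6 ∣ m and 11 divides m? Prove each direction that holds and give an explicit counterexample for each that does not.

(⇒) fails; (⇐) holds.

Forward direction. This fails: take m = 3. Certainly 3 ∣ 3, but 6 ∤ 3.

Converse. Suppose 6 ∣ m and 11 ∣ m. Any common multiple of 6 and 11 is a multiple of their lcm; here gcd(6, 11) = 1, so lcm(6, 11) = 6·11 = 66, so 66 ∣ m. Since 3 ∣ 66, it follows that 3 ∣ m.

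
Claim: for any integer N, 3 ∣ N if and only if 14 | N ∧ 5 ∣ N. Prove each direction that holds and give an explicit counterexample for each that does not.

(⇒) fails and (⇐) fails.

(⟹) This fails: take N = 3. Certainly 3 ∣ 3, but 14 ∤ 3.

(⟸) This fails: take N = 70. Both 14 ∣ 70 and 5 ∣ 70, yet 70 is not a multiple of 3 (since 70 = 23·3 + 1), so 3 ∤ 70.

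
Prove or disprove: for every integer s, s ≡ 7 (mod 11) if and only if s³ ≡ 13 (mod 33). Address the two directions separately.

(⇒) This fails: take s = 18. Then 18 ≡ 7 (mod 11), but 18³ = 5832 ≡ 24 (mod 33), not 13.

(⇐) Conversely, the residues r modulo 33 with r³ ≡ 13 (mod 33) are exactly {7}, and each is ≡ 7 (mod 11).

(⇒) fails; (⇐) holds.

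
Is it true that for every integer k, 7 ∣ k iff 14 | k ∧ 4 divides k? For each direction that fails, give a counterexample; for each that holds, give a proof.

Not equivalent: only (⇐) holds.

Converse. Suppose 14 ∣ k and 4 ∣ k. Any common multiple of 14 and 4 is a multiple of their lcm; here lcm(14, 4) = 14·4/gcd(14, 4) = 56/2 = 28, so 28 ∣ k. Since 7 ∣ 28, it follows that 7 ∣ k.

Forward direction. This fails: take k = 7. Certainly 7 ∣ 7, but 14 ∤ 7.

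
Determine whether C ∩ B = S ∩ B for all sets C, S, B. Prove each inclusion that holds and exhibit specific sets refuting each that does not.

(⊆) fails and (⊇) fails.

(⊆) This inclusion fails. Take C = {1}, S = ∅, B = {1}; then 1 ∈ C ∩ B but 1 ∉ S ∩ B.

(⊇) This inclusion fails. Take C = ∅, S = {1}, B = {1}; then 1 ∈ S ∩ B but 1 ∉ C ∩ B.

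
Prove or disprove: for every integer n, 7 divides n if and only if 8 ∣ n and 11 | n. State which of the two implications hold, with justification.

(⇒) This fails: take n = 7. Certainly 7 ∣ 7, but 8 ∤ 7.

(⇐) This fails: take n = 88. Both 8 ∣ 88 and 11 ∣ 88, yet 88 is not a multiple of 7 (since 88 = 12·7 + 4), so 7 ∤ 88.

Neither direction holds.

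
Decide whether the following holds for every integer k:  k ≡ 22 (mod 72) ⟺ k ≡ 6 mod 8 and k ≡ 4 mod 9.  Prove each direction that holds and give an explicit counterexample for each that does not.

Equivalent; both directions hold.

(←) If k ≡ 6 (mod 8) and k ≡ 4 (mod 9), then by the Chinese remainder theorem k ≡ 22 (mod 72). This is exactly k ≡ 22 (mod 72).

(→) Suppose k ≡ 22 (mod 72); write k = 72j + 22. Since 8 ∣ 72, reducing mod 8 gives k ≡ 22 ≡ 6 (mod 8); since 9 ∣ 72, reducing mod 9 gives k ≡ 22 ≡ 4 (mod 9).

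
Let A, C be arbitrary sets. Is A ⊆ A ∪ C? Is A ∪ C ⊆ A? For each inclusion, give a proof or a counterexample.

(⊆) holds; (⊇) fails.

(⟸) This inclusion fails. Take A = ∅, C = {1}; then 1 ∈ A ∪ C but 1 ∉ A.

(⟹) Let x ∈ A. Then either x ∈ A and x ∉ C; or x ∈ A ∩ C. In each case x ∈ A ∪ C, so A ⊆ A ∪ C.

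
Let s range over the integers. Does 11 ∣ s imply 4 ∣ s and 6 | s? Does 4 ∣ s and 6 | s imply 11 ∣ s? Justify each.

(⟹) This fails: take s = 11. Certainly 11 ∣ 11, but 4 ∤ 11.

(⟸) This fails: take s = 12. Both 4 ∣ 12 and 6 ∣ 12, yet 12 is not a multiple of 11 (since 12 = 1·11 + 1), so 11 ∤ 12.

(⇒) fails and (⇐) fails.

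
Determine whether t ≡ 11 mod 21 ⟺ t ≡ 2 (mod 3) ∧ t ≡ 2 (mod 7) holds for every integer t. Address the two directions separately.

(⟹) This fails: t = 11 gives 11 ≡ 11 (mod 21) but 11 ≡ 4 (mod 7), so the conjunction on the right does not hold.

(⟸) This fails: t = 2 satisfies both congruences on the right (2 ≡ 2 mod 3 and 2 ≡ 2 mod 7) yet 2 ≡ 2 (mod 21), not 11.

(⇒) fails and (⇐) fails.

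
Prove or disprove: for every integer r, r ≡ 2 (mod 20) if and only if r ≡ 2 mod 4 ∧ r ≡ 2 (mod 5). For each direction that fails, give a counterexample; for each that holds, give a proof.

Forward direction. Suppose r ≡ 2 (mod 20); write r = 20j + 2. Since 4 ∣ 20, reducing mod 4 gives r ≡ 2 (mod 4); since 5 ∣ 20, reducing mod 5 gives r ≡ 2 (mod 5).

Converse. If r ≡ 2 (mod 4) and r ≡ 2 (mod 5), then by the Chinese remainder theorem r ≡ 2 (mod 20). This is exactly r ≡ 2 (mod 20).

Both directions hold.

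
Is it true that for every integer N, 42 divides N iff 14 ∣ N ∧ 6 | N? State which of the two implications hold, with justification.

Both implications hold.

(→) If 42 ∣ N, write N = 42q. Since 42 = 3·14, N = 14·(3q), so 14 ∣ N; and since 42 = 7·6, N = 6·(7q), so 6 ∣ N.

(←) Suppose 14 ∣ N and 6 ∣ N. Any common multiple of 14 and 6 is a multiple of their lcm; here lcm(14, 6) = 14·6/gcd(14, 6) = 84/2 = 42, so 42 ∣ N.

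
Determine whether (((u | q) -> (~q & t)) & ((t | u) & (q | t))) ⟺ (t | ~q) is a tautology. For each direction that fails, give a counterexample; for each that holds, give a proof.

[⇒] Assume the antecedent. If u is true, the antecedent forces (u = T, q = F, t = T), and t | ~q holds there. If u is false, the antecedent forces (u = F, q = F, t = T), and t | ~q holds there. Either way t | ~q holds.

[⇐] This fails. Under u = F, q = F, t = F, the left side is false but the right side is true.

Only the forward implication holds.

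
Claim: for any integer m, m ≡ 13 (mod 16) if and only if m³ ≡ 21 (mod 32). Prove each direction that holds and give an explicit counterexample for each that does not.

The forward direction fails; the converse holds.

(⟹) This fails: take m = 29. Then 29 ≡ 13 (mod 16), but 29³ = 24389 ≡ 5 (mod 32), not 21.

(⟸) Conversely, the residues r modulo 32 with r³ ≡ 21 (mod 32) are exactly {13}, and each is ≡ 13 (mod 16).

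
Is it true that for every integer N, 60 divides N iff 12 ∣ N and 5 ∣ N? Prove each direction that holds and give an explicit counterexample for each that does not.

Both directions hold; the statement is true.

(⟹) If 60 ∣ N, write N = 60q. Since 60 = 5·12, N = 12·(5q), so 12 ∣ N; and since 60 = 12·5, N = 5·(12q), so 5 ∣ N.

(⟸) Suppose 12 ∣ N and 5 ∣ N. Any common multiple of 12 and 5 is a multiple of their lcm; here gcd(12, 5) = 1, so lcm(12, 5) = 12·5 = 60, so 60 ∣ N.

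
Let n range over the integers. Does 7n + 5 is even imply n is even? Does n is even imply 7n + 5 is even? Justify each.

(⇒) This fails: n = 1 gives 7n + 5 = 12, which is even, but 1 is odd, not even.

(⇐) This also fails: n = 6 is even, but 7n + 5 = 47 is odd, not even.

Both directions fail.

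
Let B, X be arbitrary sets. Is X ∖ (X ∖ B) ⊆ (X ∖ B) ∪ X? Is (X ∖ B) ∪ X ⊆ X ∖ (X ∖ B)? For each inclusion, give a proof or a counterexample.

Only the forward inclusion holds.

Forward inclusion. Let x ∈ X ∖ (X ∖ B). Then x ∈ B ∩ X, from which x ∈ (X ∖ B) ∪ X.

Reverse inclusion. This inclusion fails. Take B = ∅, X = {1}; then 1 ∈ (X ∖ B) ∪ X but 1 ∉ X ∖ (X ∖ B).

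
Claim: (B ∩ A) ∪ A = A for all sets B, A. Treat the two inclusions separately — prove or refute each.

(⟹) Let x ∈ (B ∩ A) ∪ A. Then either x ∈ A and x ∉ B; or x ∈ B ∩ A. In each case x ∈ A, so (B ∩ A) ∪ A ⊆ A.

(⟸) Let x ∈ A. Then either x ∈ A and x ∉ B; or x ∈ B ∩ A. In each case x ∈ (B ∩ A) ∪ A, so A ⊆ (B ∩ A) ∪ A.

Both inclusions hold.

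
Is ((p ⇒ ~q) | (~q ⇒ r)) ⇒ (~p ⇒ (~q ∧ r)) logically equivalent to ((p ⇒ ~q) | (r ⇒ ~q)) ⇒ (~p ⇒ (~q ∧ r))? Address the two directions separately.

The biconditional holds.

(⟹) Assume the antecedent. If p is true, the consequent reduces to true regardless of the other variables. If p is false, the antecedent forces (r = T, q = F, p = F), and the consequent holds there. Either way the consequent holds.

(⟸) Assume the antecedent. If p is true, the consequent reduces to true regardless of the other variables. If p is false, the antecedent forces (r = T, q = F, p = F), and the consequent holds there. Either way the consequent holds.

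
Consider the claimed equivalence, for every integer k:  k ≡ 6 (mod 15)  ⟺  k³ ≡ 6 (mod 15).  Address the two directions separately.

[⇒] Suppose k ≡ 6 (mod 15). Write k = 15j + 6. Then (15j + 6)³ = 3375j³ + 4050j² + 1620j + 216 = 15(225j³ + 270j² + 108j + 14) + 6, so k³ ≡ 6 (mod 15).

[⇐] Conversely, suppose k³ ≡ 6 (mod 15). The only residue r in {0, …, 14} with r³ ≡ 6 (mod 15) is r = 6, so k ≡ 6 (mod 15).

Equivalent; both directions hold.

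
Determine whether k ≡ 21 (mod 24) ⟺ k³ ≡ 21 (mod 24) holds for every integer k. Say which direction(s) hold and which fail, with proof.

Forward direction. Suppose k ≡ 21 (mod 24). Write k = 24j + 21. Then (24j + 21)³ = 13824j³ + 36288j² + 31752j + 9261 = 24(576j³ + 1512j² + 1323j + 385) + 21, so k³ ≡ 21 (mod 24).

Converse. Suppose k³ ≡ 21 (mod 24). The only residue r in {0, …, 23} with r³ ≡ 21 (mod 24) is r = 21, so k ≡ 21 (mod 24).

Equivalent; both directions hold.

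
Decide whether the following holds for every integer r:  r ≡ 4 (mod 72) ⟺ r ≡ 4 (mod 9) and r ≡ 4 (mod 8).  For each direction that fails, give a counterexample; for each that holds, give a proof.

[⇒] Suppose r ≡ 4 (mod 72); write r = 72j + 4. Since 9 ∣ 72, reducing mod 9 gives r ≡ 4 (mod 9); since 8 ∣ 72, reducing mod 8 gives r ≡ 4 (mod 8).

[⇐] Conversely, if r ≡ 4 (mod 9) and r ≡ 4 (mod 8), then by the Chinese remainder theorem r ≡ 4 (mod 72). This is exactly r ≡ 4 (mod 72).

The biconditional holds.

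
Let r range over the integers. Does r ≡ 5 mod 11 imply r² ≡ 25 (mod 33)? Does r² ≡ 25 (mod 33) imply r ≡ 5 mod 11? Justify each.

(⟹) This fails: take r = 27. Then 27 ≡ 5 (mod 11), but 27² = 729 ≡ 3 (mod 33), not 25.

(⟸) This fails: take r = 17. Then 17² = 289 ≡ 25 (mod 33), yet 17 ≡ 6 (mod 11), not 5.

Neither direction holds.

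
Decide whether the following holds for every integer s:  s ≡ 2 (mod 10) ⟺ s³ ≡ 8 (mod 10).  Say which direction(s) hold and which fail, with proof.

(→) Suppose s ≡ 2 (mod 10). Write s = 10j + 2. Then (10j + 2)³ = 1000j³ + 600j² + 120j + 8 = 10(100j³ + 60j² + 12j) + 8, so s³ ≡ 8 (mod 10).

(←) For the converse, argue contrapositively. If s ≢ 2 (mod 10), then s is congruent to one of 0, 1, 3, 4, 5, 6, 7, 8, 9 modulo 10, and these give s³ ≡ 0, 1, 7, 4, 5, 6, 3, 2, 9 respectively — never 8.

The biconditional holds.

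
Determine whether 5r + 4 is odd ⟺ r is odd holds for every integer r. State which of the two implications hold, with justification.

(⇐) Suppose r is odd; write r = 2j + 1. Then 5r + 4 = 5·(2j + 1) + 4 = 2·5j + 9, which is odd.

(⇒) Suppose 5r + 4 is odd. Since 5 is odd, 5r and r have the same parity, so 5r + 4 ≡ r + 4 (mod 2). As 4 is even, 5r + 4 is odd exactly when r is odd. Thus r is odd.

Both implications hold.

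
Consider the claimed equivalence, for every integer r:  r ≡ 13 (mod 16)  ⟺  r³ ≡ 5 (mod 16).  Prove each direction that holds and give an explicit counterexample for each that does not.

Both implications hold.

(⇒) Suppose r ≡ 13 (mod 16). Write r = 16j + 13. Then (16j + 13)³ = 4096j³ + 9984j² + 8112j + 2197 = 16(256j³ + 624j² + 507j + 137) + 5, so r³ ≡ 5 (mod 16).

(⇐) Conversely, suppose r³ ≡ 5 (mod 16). The only residue r in {0, …, 15} with r³ ≡ 5 (mod 16) is r = 13, so r ≡ 13 (mod 16).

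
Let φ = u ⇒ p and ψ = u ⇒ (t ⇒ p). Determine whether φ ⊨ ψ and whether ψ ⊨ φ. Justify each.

[⇒] Assume the antecedent. If u is true, the antecedent forces (u = T, p = T, t = F) or (u = T, p = T, t = T), and u ⇒ (t ⇒ p) holds there. If u is false, u ⇒ (t ⇒ p) reduces to true regardless of the other variables. Either way u ⇒ (t ⇒ p) holds.

[⇐] This fails. Under u = T, p = F, t = F, the left side is false but the right side is true.

Only the forward direction holds.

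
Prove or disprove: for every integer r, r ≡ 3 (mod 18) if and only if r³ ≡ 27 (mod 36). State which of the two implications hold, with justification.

[⇒] This fails: take r = 21. Then 21 ≡ 3 (mod 18), but 21³ = 9261 ≡ 9 (mod 36), not 27.

[⇐] This fails: take r = 15. Then 15³ = 3375 ≡ 27 (mod 36), yet 15 ≡ 15 (mod 18), not 3.

Both directions fail.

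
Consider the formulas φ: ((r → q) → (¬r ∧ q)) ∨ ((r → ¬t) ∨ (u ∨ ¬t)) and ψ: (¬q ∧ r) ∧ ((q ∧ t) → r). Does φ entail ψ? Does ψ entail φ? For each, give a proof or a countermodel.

Only the reverse direction holds.

(→) This fails. Under t = F, r = F, q = F, u = F, the left side is true but the right side is false.

(←) Assume the antecedent. If t is true, the antecedent forces (t = T, r = T, q = F, u = F) or (t = T, r = T, q = F, u = T), and the consequent holds there. If t is false, the consequent reduces to true regardless of the other variables. Either way the consequent holds.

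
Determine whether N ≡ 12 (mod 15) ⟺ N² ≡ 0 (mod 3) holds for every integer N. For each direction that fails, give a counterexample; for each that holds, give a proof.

The forward direction holds; the converse fails.

Forward direction. Suppose N ≡ 12 (mod 15). Then N² ≡ 12² = 144 (mod 15), and since 3 ∣ 15, also N² ≡ 0 (mod 3).

Converse. This fails: take N = 0. Then 0² = 0 ≡ 0 (mod 3), yet 0 ≡ 0 (mod 15), not 12.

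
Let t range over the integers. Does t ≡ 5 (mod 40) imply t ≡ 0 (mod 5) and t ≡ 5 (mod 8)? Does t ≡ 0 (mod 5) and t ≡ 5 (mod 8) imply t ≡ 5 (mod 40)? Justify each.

Both directions hold; the statement is true.

(→) Suppose t ≡ 5 (mod 40); write t = 40j + 5. Since 5 ∣ 40, reducing mod 5 gives t ≡ 5 ≡ 0 (mod 5); since 8 ∣ 40, reducing mod 8 gives t ≡ 5 (mod 8).

(←) Conversely, if t ≡ 0 (mod 5) and t ≡ 5 (mod 8), then by the Chinese remainder theorem t ≡ 5 (mod 40). This is exactly t ≡ 5 (mod 40).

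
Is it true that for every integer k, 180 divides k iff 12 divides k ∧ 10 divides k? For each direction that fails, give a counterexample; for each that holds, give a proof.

Forward direction. If 180 ∣ k, write k = 180q. Since 180 = 15·12, k = 12·(15q), so 12 ∣ k; and since 180 = 18·10, k = 10·(18q), so 10 ∣ k.

Converse. This fails: take k = 60. Both 12 ∣ 60 and 10 ∣ 60, yet 60 is not a multiple of 180 (since 60 = 0·180 + 60), so 180 ∤ 60.

Only the forward implication holds.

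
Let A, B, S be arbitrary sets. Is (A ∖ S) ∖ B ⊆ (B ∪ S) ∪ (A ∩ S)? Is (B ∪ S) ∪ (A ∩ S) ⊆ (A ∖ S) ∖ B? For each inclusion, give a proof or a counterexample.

Both inclusions fail.

Forward inclusion. This inclusion fails. Take A = {1}, B = ∅, S = ∅; then 1 ∈ (A ∖ S) ∖ B but 1 ∉ (B ∪ S) ∪ (A ∩ S).

Reverse inclusion. This inclusion fails. Take A = ∅, B = {1}, S = ∅; then 1 ∈ (B ∪ S) ∪ (A ∩ S) but 1 ∉ (A ∖ S) ∖ B.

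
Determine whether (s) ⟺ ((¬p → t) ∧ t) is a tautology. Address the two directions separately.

Forward direction. This fails. Under s = T, p = F, t = F, the left side is true but the right side is false.

Converse. This fails. Under s = F, p = F, t = T, the left side is false but the right side is true.

Neither direction holds.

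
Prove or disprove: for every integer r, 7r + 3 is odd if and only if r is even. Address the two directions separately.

Both directions hold.

(→) Suppose 7r + 3 is odd. Since 7 is odd, 7r and r have the same parity, so 7r + 3 ≡ r + 3 (mod 2). As 3 is odd, 7r + 3 is odd exactly when r is even. Thus r is even.

(←) Conversely, suppose r is even; write r = 2j. Then 7r + 3 = 7·(2j) + 3 = 2·7j + 3, which is odd.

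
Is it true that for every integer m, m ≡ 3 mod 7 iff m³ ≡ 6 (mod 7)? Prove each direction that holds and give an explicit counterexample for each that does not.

Only the forward implication holds.

[⇒] Suppose m ≡ 3 mod 7. Write m = 7j + 3. Then (7j + 3)³ = 343j³ + 441j² + 189j + 27 = 7(49j³ + 63j² + 27j + 3) + 6, so m³ ≡ 6 (mod 7).

[⇐] This fails: take m = 5. Then 5³ = 125 ≡ 6 (mod 7), yet 5 ≡ 5 (mod 7), not 3.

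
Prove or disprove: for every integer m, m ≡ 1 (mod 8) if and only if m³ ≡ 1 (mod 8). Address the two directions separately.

Forward direction. Suppose m ≡ 1 (mod 8). Write m = 8j + 1. Then (8j + 1)³ = 512j³ + 192j² + 24j + 1 = 8(64j³ + 24j² + 3j) + 1, so m³ ≡ 1 (mod 8).

Converse. For the converse, argue contrapositively. If m ≢ 1 (mod 8), then m is congruent to one of 0, 2, 3, 4, 5, 6, 7 modulo 8, and these give m³ ≡ 0, 0, 3, 0, 5, 0, 7 respectively — never 1.

The biconditional holds.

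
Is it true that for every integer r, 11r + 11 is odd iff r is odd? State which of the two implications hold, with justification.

[⇒] This fails: r = 6 gives 11r + 11 = 77, which is odd, but 6 is even, not odd.

[⇐] This also fails: r = 1 is odd, but 11r + 11 = 22 is even, not odd.

Neither implication holds.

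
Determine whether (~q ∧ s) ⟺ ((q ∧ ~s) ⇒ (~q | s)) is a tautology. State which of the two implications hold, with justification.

(→) Assume the antecedent. If s is true, (q ∧ ~s) ⇒ (~q | s) reduces to true regardless of the other variables. If s is false, the antecedent cannot hold. Either way (q ∧ ~s) ⇒ (~q | s) holds.

(←) This fails. Under s = F, q = F, the left side is false but the right side is true.

Only the forward direction holds.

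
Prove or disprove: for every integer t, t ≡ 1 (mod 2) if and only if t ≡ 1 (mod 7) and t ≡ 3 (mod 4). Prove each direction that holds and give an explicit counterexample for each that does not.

Forward direction. This fails: t = 1 gives 1 ≡ 1 (mod 2) but 1 ≡ 1 (mod 4), so the conjunction on the right does not hold.

Converse. If t ≡ 1 (mod 7) and t ≡ 3 (mod 4), then by the Chinese remainder theorem t ≡ 15 (mod 28). Since 15 ≡ 1 (mod 2) and 2 ∣ 28, we get t ≡ 1 (mod 2).

Only the converse holds.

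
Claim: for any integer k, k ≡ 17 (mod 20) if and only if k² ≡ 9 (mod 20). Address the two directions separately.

The forward direction holds; the converse fails.

[⇐] This fails: take k = 3. Then 3² = 9 ≡ 9 (mod 20), yet 3 ≡ 3 (mod 20), not 17.

[⇒] Suppose k ≡ 17 (mod 20). Write k = 20j + 17. Then (20j + 17)² = 400j² + 680j + 289 = 20(20j² + 34j + 14) + 9, so k² ≡ 9 (mod 20).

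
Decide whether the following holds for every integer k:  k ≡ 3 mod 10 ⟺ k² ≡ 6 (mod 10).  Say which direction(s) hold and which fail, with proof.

[⇒] This fails: take k = 3. Then 3 ≡ 3 (mod 10), but 3² = 9 ≡ 9 (mod 10), not 6.

[⇐] This fails: take k = 4. Then 4² = 16 ≡ 6 (mod 10), yet 4 ≡ 4 (mod 10), not 3.

(⇒) fails and (⇐) fails.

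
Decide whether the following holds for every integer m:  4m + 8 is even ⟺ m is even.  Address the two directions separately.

(⟹) This fails: take m = 5. Then 4m + 8 = 28, which is even, yet m = 5 is odd, not even.

(⟸) Suppose m is even. Since 4 is even, 4m is even for every m, so 4m + 8 has the same parity as 8, which is even. Hence 4m + 8 is even.

Not equivalent: only (⇐) holds.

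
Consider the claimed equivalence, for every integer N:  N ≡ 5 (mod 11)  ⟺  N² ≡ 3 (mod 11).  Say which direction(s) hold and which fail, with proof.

Forward direction. Suppose N ≡ 5 (mod 11). Write N = 11j + 5. Then (11j + 5)² = 121j² + 110j + 25 = 11(11j² + 10j + 2) + 3, so N² ≡ 3 (mod 11).

Converse. This fails: take N = 6. Then 6² = 36 ≡ 3 (mod 11), yet 6 ≡ 6 (mod 11), not 5.

The forward direction holds; the converse fails.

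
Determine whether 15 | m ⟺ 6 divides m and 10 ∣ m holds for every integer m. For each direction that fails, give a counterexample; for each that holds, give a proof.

Not equivalent: only (⇐) holds.

[⇒] This fails: take m = 15. Certainly 15 ∣ 15, but 6 ∤ 15.

[⇐] Suppose 6 ∣ m and 10 ∣ m. Any common multiple of 6 and 10 is a multiple of their lcm; here lcm(6, 10) = 6·10/gcd(6, 10) = 60/2 = 30, so 30 ∣ m. Since 15 ∣ 30, it follows that 15 ∣ m.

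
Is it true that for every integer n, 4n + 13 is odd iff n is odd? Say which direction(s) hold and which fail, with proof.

(⟹) This fails: take n = 4. Then 4n + 13 = 29, which is odd, yet n = 4 is even, not odd.

(⟸) Suppose n is odd. Since 4 is even, 4n is even for every n, so 4n + 13 has the same parity as 13, which is odd. Hence 4n + 13 is odd.

Only the converse holds.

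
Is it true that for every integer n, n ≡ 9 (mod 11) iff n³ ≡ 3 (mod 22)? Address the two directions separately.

(⟹) This fails: take n = 20. Then 20 ≡ 9 (mod 11), but 20³ = 8000 ≡ 14 (mod 22), not 3.

(⟸) Conversely, the residues r modulo 22 with r³ ≡ 3 (mod 22) are exactly {9}, and each is ≡ 9 (mod 11).

Not equivalent: only (⇐) holds.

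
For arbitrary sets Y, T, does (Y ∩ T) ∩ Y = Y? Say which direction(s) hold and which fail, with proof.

(⊆) Let x ∈ (Y ∩ T) ∩ Y. Then x ∈ Y ∩ T, from which x ∈ Y.

(⊇) This inclusion fails. Take Y = {1}, T = ∅; then 1 ∈ Y but 1 ∉ (Y ∩ T) ∩ Y.

(⊆) holds; (⊇) fails.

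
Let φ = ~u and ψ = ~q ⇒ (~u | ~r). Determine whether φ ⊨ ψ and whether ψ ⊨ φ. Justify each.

[⇐] This fails. Under u = T, r = F, q = F, the left side is false but the right side is true.

[⇒] Assume the antecedent. If u is true, the antecedent cannot hold. If u is false, ~q ⇒ (~u | ~r) reduces to true regardless of the other variables. Either way ~q ⇒ (~u | ~r) holds.

(⇒) holds; (⇐) fails.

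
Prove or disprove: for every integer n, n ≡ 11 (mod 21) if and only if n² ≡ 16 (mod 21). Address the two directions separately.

Only the forward implication holds.

[⇒] Suppose n ≡ 11 (mod 21). Write n = 21j + 11. Then (21j + 11)² = 441j² + 462j + 121 = 21(21j² + 22j + 5) + 16, so n² ≡ 16 (mod 21).

[⇐] This fails: take n = 4. Then 4² = 16 ≡ 16 (mod 21), yet 4 ≡ 4 (mod 21), not 11.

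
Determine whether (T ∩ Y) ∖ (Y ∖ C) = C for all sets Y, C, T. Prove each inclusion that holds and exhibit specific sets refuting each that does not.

(⊆) Let x ∈ (T ∩ Y) ∖ (Y ∖ C). Then x ∈ Y ∩ C ∩ T, from which x ∈ C.

(⊇) This inclusion fails. Take Y = ∅, C = {1}, T = ∅; then 1 ∈ C but 1 ∉ (T ∩ Y) ∖ (Y ∖ C).

(⊆) holds; (⊇) fails.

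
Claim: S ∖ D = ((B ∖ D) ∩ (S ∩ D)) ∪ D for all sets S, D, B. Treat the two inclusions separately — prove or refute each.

(⟹) This inclusion fails. Take S = {1}, D = ∅, B = ∅; then 1 ∈ S ∖ D but 1 ∉ ((B ∖ D) ∩ (S ∩ D)) ∪ D.

(⟸) This inclusion fails. Take S = ∅, D = {1}, B = ∅; then 1 ∈ ((B ∖ D) ∩ (S ∩ D)) ∪ D but 1 ∉ S ∖ D.

Neither inclusion holds.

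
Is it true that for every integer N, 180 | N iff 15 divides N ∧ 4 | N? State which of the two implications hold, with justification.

(→) If 180 ∣ N, write N = 180q. Since 180 = 12·15, N = 15·(12q), so 15 ∣ N; and since 180 = 45·4, N = 4·(45q), so 4 ∣ N.

(←) This fails: take N = 60. Both 15 ∣ 60 and 4 ∣ 60, yet 60 is not a multiple of 180 (since 60 = 0·180 + 60), so 180 ∤ 60.

Only the forward direction holds.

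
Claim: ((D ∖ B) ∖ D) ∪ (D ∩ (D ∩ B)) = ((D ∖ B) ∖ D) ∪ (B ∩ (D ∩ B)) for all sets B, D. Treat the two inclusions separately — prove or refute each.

(⟹) Let x ∈ ((D ∖ B) ∖ D) ∪ (D ∩ (D ∩ B)). Then x ∈ B ∩ D, from which x ∈ ((D ∖ B) ∖ D) ∪ (B ∩ (D ∩ B)).

(⟸) Let x ∈ ((D ∖ B) ∖ D) ∪ (B ∩ (D ∩ B)). Then x ∈ B ∩ D, from which x ∈ ((D ∖ B) ∖ D) ∪ (D ∩ (D ∩ B)).

Both inclusions hold; the sets are equal.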